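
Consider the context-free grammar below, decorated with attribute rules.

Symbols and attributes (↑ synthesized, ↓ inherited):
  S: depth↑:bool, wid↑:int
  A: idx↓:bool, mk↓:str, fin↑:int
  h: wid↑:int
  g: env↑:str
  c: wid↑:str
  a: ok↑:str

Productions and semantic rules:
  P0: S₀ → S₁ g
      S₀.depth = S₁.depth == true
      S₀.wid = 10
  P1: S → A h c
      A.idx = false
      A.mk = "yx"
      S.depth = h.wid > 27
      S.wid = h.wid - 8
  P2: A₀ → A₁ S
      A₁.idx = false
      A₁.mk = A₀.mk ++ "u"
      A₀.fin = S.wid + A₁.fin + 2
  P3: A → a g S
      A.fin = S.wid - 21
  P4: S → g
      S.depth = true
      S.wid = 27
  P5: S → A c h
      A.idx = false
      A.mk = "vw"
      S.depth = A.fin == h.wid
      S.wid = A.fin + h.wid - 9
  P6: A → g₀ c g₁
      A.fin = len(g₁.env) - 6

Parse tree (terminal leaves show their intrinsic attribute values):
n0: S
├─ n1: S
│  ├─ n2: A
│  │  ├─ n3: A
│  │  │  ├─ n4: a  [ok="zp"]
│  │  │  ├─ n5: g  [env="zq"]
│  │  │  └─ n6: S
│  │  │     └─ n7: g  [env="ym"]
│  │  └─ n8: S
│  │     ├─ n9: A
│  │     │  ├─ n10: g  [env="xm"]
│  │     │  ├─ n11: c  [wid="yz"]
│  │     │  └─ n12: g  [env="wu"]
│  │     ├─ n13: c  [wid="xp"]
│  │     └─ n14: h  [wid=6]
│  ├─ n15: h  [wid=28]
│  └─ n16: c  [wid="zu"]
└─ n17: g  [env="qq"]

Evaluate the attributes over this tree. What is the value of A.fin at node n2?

1. n2.idx = false  [false]
2. n2.mk = "yx"  ["yx"]
3. n3.idx = false  [false]
4. n3.mk = "yxu"  [A₀.mk ++ "u"]
5. n4.ok = "zp"  [terminal]
6. n5.env = "zq"  [terminal]
7. n7.env = "ym"  [terminal]
8. n6.depth = true  [true]
9. n6.wid = 27  [27]
10. n3.fin = 6  [S.wid - 21]
11. n9.idx = false  [false]
12. n9.mk = "vw"  ["vw"]
13. n10.env = "xm"  [terminal]
14. n11.wid = "yz"  [terminal]
15. n12.env = "wu"  [terminal]
16. n9.fin = -4  [len(g₁.env) - 6]
17. n13.wid = "xp"  [terminal]
18. n14.wid = 6  [terminal]
19. n8.depth = false  [A.fin == h.wid]
20. n8.wid = -7  [A.fin + h.wid - 9]
21. n2.fin = 1  [S.wid + A₁.fin + 2]
22. n15.wid = 28  [terminal]
23. n16.wid = "zu"  [terminal]
24. n1.depth = true  [h.wid > 27]
25. n1.wid = 20  [h.wid - 8]
26. n17.env = "qq"  [terminal]
27. n0.depth = true  [S₁.depth == true]
28. n0.wid = 10  [10]

1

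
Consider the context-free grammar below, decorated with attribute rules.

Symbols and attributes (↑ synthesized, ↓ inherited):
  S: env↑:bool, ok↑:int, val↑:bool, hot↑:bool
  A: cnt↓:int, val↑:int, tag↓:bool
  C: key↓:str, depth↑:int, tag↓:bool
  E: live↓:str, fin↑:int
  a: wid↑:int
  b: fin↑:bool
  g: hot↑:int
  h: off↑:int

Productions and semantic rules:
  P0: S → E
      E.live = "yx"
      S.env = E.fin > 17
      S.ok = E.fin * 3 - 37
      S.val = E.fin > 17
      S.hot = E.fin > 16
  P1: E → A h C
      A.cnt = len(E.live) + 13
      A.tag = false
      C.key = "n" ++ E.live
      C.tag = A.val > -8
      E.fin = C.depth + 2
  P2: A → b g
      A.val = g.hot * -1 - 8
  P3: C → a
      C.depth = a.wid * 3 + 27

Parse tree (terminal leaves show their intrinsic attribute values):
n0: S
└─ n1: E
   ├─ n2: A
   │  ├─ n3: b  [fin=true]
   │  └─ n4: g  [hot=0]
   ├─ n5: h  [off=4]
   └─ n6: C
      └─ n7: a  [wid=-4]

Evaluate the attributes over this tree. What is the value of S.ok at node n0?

1. n1.live = "yx"  ["yx"]
2. n2.cnt = 15  [len(E.live) + 13]
3. n2.tag = false  [false]
4. n3.fin = true  [terminal]
5. n4.hot = 0  [terminal]
6. n2.val = -8  [g.hot * -1 - 8]
7. n5.off = 4  [terminal]
8. n6.key = "nyx"  ["n" ++ E.live]
9. n6.tag = false  [A.val > -8]
10. n7.wid = -4  [terminal]
11. n6.depth = 15  [a.wid * 3 + 27]
12. n1.fin = 17  [C.depth + 2]
13. n0.env = false  [E.fin > 17]
14. n0.ok = 14  [E.fin * 3 - 37]
15. n0.val = false  [E.fin > 17]
16. n0.hot = true  [E.fin > 16]

14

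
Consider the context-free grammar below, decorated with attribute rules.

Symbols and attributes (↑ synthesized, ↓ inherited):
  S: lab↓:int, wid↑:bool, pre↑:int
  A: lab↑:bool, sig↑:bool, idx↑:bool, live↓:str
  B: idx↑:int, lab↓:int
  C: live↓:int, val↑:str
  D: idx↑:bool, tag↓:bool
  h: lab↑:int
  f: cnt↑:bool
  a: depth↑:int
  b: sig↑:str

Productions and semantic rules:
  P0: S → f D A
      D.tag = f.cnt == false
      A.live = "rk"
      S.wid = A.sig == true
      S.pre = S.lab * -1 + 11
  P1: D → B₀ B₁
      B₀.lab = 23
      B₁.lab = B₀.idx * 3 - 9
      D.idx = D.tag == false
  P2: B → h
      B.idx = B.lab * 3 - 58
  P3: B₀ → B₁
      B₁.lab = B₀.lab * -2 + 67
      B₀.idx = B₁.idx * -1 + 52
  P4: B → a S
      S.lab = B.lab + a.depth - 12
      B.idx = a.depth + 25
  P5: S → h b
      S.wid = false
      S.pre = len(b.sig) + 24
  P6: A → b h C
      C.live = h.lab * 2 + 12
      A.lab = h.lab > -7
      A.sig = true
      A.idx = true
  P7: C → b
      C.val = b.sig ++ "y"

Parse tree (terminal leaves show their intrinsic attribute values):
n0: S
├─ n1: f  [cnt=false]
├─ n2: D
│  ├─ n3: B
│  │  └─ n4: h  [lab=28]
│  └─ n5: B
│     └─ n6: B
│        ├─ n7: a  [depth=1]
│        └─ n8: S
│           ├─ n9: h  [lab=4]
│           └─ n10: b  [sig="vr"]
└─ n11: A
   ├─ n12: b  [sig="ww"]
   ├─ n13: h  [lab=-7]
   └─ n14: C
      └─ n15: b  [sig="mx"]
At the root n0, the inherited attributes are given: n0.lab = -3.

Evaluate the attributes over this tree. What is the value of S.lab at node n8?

8

1. n0.lab = -3  [given at root]
2. n1.cnt = false  [terminal]
3. n2.tag = true  [f.cnt == false]
4. n3.lab = 23  [23]
5. n4.lab = 28  [terminal]
6. n3.idx = 11  [B.lab * 3 - 58]
7. n5.lab = 24  [B₀.idx * 3 - 9]
8. n6.lab = 19  [B₀.lab * -2 + 67]
9. n7.depth = 1  [terminal]
10. n8.lab = 8  [B.lab + a.depth - 12]
11. n9.lab = 4  [terminal]
12. n10.sig = "vr"  [terminal]
13. n8.wid = false  [false]
14. n8.pre = 26  [len(b.sig) + 24]
15. n6.idx = 26  [a.depth + 25]
16. n5.idx = 26  [B₁.idx * -1 + 52]
17. n2.idx = false  [D.tag == false]
18. n11.live = "rk"  ["rk"]
19. n12.sig = "ww"  [terminal]
20. n13.lab = -7  [terminal]
21. n14.live = -2  [h.lab * 2 + 12]
22. n15.sig = "mx"  [terminal]
23. n14.val = "mxy"  [b.sig ++ "y"]
24. n11.lab = false  [h.lab > -7]
25. n11.sig = true  [true]
26. n11.idx = true  [true]
27. n0.wid = true  [A.sig == true]
28. n0.pre = 14  [S.lab * -1 + 11]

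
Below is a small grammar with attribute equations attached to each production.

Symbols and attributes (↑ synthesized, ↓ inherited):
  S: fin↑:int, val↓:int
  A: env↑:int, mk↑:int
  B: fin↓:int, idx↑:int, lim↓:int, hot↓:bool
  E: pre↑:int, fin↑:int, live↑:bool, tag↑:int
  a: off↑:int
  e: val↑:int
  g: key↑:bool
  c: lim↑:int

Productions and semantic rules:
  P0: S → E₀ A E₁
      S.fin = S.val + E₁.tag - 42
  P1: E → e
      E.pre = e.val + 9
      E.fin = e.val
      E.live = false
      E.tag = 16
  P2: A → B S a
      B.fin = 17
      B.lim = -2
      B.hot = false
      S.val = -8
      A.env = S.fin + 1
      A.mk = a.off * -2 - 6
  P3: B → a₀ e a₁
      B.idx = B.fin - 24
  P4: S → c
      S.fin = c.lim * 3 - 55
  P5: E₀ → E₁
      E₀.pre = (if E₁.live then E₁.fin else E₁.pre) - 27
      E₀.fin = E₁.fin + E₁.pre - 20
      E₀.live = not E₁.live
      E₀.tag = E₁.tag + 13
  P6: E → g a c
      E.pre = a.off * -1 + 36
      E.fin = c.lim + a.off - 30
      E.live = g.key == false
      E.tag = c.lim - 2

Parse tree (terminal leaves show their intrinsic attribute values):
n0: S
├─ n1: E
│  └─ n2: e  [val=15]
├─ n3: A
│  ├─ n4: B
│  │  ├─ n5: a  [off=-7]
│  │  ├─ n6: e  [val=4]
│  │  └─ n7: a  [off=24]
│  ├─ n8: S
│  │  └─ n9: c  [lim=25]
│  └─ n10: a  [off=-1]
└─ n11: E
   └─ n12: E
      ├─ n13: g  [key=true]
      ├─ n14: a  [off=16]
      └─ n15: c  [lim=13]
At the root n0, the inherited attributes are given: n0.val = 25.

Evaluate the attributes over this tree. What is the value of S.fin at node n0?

7

1. n0.val = 25  [given at root]
2. n2.val = 15  [terminal]
3. n1.pre = 24  [e.val + 9]
4. n1.fin = 15  [e.val]
5. n1.live = false  [false]
6. n1.tag = 16  [16]
7. n4.fin = 17  [17]
8. n4.lim = -2  [-2]
9. n4.hot = false  [false]
10. n5.off = -7  [terminal]
11. n6.val = 4  [terminal]
12. n7.off = 24  [terminal]
13. n4.idx = -7  [B.fin - 24]
14. n8.val = -8  [-8]
15. n9.lim = 25  [terminal]
16. n8.fin = 20  [c.lim * 3 - 55]
17. n10.off = -1  [terminal]
18. n3.env = 21  [S.fin + 1]
19. n3.mk = -4  [a.off * -2 - 6]
20. n13.key = true  [terminal]
21. n14.off = 16  [terminal]
22. n15.lim = 13  [terminal]
23. n12.pre = 20  [a.off * -1 + 36]
24. n12.fin = -1  [c.lim + a.off - 30]
25. n12.live = false  [g.key == false]
26. n12.tag = 11  [c.lim - 2]
27. n11.pre = -7  [(if E₁.live then E₁.fin else E₁.pre) - 27]
28. n11.fin = -1  [E₁.fin + E₁.pre - 20]
29. n11.live = true  [not E₁.live]
30. n11.tag = 24  [E₁.tag + 13]
31. n0.fin = 7  [S.val + E₁.tag - 42]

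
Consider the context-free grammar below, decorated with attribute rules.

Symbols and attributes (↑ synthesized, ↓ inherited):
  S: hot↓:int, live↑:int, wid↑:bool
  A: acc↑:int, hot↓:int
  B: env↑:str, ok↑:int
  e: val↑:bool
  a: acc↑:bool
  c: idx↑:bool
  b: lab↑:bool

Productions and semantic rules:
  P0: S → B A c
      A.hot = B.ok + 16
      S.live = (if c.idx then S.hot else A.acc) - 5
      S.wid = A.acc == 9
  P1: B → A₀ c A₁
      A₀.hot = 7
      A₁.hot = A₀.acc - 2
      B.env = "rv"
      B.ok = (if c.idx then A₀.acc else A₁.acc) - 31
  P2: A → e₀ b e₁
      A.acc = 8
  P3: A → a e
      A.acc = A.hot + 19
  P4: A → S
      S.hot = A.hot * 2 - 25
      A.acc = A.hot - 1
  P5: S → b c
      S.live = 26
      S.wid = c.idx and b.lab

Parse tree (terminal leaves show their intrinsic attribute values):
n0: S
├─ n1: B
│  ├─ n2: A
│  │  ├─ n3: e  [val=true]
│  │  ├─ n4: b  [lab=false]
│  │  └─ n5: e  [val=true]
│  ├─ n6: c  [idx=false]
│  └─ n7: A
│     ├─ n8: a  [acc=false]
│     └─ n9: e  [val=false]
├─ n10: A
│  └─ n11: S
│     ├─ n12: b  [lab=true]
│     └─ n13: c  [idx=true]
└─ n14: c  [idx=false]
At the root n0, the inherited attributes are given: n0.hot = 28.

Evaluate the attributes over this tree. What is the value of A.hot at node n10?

10

1. n0.hot = 28  [given at root]
2. n2.hot = 7  [7]
3. n3.val = true  [terminal]
4. n4.lab = false  [terminal]
5. n5.val = true  [terminal]
6. n2.acc = 8  [8]
7. n6.idx = false  [terminal]
8. n7.hot = 6  [A₀.acc - 2]
9. n8.acc = false  [terminal]
10. n9.val = false  [terminal]
11. n7.acc = 25  [A.hot + 19]
12. n1.env = "rv"  ["rv"]
13. n1.ok = -6  [(if c.idx then A₀.acc else A₁.acc) - 31]
14. n10.hot = 10  [B.ok + 16]
15. n11.hot = -5  [A.hot * 2 - 25]
16. n12.lab = true  [terminal]
17. n13.idx = true  [terminal]
18. n11.live = 26  [26]
19. n11.wid = true  [c.idx and b.lab]
20. n10.acc = 9  [A.hot - 1]
21. n14.idx = false  [terminal]
22. n0.live = 4  [(if c.idx then S.hot else A.acc) - 5]
23. n0.wid = true  [A.acc == 9]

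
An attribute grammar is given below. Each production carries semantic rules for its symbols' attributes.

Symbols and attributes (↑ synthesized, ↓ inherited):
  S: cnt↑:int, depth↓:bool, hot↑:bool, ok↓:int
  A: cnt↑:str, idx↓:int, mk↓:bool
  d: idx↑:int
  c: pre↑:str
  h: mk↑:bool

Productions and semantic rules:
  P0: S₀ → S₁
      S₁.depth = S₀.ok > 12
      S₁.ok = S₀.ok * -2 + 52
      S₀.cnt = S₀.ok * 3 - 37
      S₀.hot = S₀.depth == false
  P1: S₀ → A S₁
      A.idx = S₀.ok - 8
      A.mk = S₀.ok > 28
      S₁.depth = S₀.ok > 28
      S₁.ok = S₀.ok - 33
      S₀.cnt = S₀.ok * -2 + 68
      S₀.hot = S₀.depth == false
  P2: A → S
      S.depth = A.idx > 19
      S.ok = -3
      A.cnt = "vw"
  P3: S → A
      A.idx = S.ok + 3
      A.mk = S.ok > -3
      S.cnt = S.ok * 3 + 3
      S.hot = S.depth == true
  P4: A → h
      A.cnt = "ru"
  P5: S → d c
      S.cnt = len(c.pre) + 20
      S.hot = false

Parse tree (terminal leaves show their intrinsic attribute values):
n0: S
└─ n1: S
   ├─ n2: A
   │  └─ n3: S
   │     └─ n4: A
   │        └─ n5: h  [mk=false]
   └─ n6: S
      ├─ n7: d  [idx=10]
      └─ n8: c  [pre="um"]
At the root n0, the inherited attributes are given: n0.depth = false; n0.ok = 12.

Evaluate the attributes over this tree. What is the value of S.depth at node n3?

true

1. n0.depth = false  [given at root]
2. n0.ok = 12  [given at root]
3. n1.depth = false  [S₀.ok > 12]
4. n1.ok = 28  [S₀.ok * -2 + 52]
5. n2.idx = 20  [S₀.ok - 8]
6. n2.mk = false  [S₀.ok > 28]
7. n3.depth = true  [A.idx > 19]
8. n3.ok = -3  [-3]
9. n4.idx = 0  [S.ok + 3]
10. n4.mk = false  [S.ok > -3]
11. n5.mk = false  [terminal]
12. n4.cnt = "ru"  ["ru"]
13. n3.cnt = -6  [S.ok * 3 + 3]
14. n3.hot = true  [S.depth == true]
15. n2.cnt = "vw"  ["vw"]
16. n6.depth = false  [S₀.ok > 28]
17. n6.ok = -5  [S₀.ok - 33]
18. n7.idx = 10  [terminal]
19. n8.pre = "um"  [terminal]
20. n6.cnt = 22  [len(c.pre) + 20]
21. n6.hot = false  [false]
22. n1.cnt = 12  [S₀.ok * -2 + 68]
23. n1.hot = true  [S₀.depth == false]
24. n0.cnt = -1  [S₀.ok * 3 - 37]
25. n0.hot = true  [S₀.depth == false]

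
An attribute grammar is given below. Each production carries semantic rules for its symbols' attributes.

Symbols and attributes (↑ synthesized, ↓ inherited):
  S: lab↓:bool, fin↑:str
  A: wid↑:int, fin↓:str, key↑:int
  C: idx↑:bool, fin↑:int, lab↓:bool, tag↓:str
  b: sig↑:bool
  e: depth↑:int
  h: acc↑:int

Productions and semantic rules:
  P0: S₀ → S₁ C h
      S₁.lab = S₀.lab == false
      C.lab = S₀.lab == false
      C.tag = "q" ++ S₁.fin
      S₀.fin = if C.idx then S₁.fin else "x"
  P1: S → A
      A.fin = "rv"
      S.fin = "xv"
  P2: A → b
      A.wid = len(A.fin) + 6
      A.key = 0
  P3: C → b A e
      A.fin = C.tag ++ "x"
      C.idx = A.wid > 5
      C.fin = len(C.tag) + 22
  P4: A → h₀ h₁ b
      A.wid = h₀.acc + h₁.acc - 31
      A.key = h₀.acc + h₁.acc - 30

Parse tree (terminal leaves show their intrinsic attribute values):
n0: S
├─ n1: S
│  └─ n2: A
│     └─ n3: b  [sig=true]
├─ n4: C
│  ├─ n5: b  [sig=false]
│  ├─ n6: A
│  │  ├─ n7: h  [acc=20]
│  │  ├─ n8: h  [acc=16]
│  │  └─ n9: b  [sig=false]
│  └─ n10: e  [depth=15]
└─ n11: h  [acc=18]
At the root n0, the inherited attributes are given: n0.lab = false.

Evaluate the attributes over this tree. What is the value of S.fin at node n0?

1. n0.lab = false  [given at root]
2. n1.lab = true  [S₀.lab == false]
3. n2.fin = "rv"  ["rv"]
4. n3.sig = true  [terminal]
5. n2.wid = 8  [len(A.fin) + 6]
6. n2.key = 0  [0]
7. n1.fin = "xv"  ["xv"]
8. n4.lab = true  [S₀.lab == false]
9. n4.tag = "qxv"  ["q" ++ S₁.fin]
10. n5.sig = false  [terminal]
11. n6.fin = "qxvx"  [C.tag ++ "x"]
12. n7.acc = 20  [terminal]
13. n8.acc = 16  [terminal]
14. n9.sig = false  [terminal]
15. n6.wid = 5  [h₀.acc + h₁.acc - 31]
16. n6.key = 6  [h₀.acc + h₁.acc - 30]
17. n10.depth = 15  [terminal]
18. n4.idx = false  [A.wid > 5]
19. n4.fin = 25  [len(C.tag) + 22]
20. n11.acc = 18  [terminal]
21. n0.fin = "x"  [if C.idx then S₁.fin else "x"]

"x"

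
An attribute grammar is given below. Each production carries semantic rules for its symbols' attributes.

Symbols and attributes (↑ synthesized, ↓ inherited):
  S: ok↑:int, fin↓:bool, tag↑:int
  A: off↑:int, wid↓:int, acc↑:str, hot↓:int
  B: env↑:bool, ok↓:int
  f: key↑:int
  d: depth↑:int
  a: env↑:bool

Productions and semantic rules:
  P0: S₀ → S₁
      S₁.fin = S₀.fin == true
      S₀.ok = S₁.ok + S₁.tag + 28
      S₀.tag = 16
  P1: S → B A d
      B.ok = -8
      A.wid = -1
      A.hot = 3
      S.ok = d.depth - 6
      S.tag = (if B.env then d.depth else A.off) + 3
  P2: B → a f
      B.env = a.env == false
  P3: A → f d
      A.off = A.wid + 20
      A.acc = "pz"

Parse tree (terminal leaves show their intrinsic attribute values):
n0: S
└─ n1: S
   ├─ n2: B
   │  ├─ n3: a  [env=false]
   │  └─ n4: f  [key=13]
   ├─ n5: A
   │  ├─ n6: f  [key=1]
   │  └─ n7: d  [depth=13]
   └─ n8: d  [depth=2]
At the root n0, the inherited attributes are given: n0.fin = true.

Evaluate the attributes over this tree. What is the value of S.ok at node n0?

29

1. n0.fin = true  [given at root]
2. n1.fin = true  [S₀.fin == true]
3. n2.ok = -8  [-8]
4. n3.env = false  [terminal]
5. n4.key = 13  [terminal]
6. n2.env = true  [a.env == false]
7. n5.wid = -1  [-1]
8. n5.hot = 3  [3]
9. n6.key = 1  [terminal]
10. n7.depth = 13  [terminal]
11. n5.off = 19  [A.wid + 20]
12. n5.acc = "pz"  ["pz"]
13. n8.depth = 2  [terminal]
14. n1.ok = -4  [d.depth - 6]
15. n1.tag = 5  [(if B.env then d.depth else A.off) + 3]
16. n0.ok = 29  [S₁.ok + S₁.tag + 28]
17. n0.tag = 16  [16]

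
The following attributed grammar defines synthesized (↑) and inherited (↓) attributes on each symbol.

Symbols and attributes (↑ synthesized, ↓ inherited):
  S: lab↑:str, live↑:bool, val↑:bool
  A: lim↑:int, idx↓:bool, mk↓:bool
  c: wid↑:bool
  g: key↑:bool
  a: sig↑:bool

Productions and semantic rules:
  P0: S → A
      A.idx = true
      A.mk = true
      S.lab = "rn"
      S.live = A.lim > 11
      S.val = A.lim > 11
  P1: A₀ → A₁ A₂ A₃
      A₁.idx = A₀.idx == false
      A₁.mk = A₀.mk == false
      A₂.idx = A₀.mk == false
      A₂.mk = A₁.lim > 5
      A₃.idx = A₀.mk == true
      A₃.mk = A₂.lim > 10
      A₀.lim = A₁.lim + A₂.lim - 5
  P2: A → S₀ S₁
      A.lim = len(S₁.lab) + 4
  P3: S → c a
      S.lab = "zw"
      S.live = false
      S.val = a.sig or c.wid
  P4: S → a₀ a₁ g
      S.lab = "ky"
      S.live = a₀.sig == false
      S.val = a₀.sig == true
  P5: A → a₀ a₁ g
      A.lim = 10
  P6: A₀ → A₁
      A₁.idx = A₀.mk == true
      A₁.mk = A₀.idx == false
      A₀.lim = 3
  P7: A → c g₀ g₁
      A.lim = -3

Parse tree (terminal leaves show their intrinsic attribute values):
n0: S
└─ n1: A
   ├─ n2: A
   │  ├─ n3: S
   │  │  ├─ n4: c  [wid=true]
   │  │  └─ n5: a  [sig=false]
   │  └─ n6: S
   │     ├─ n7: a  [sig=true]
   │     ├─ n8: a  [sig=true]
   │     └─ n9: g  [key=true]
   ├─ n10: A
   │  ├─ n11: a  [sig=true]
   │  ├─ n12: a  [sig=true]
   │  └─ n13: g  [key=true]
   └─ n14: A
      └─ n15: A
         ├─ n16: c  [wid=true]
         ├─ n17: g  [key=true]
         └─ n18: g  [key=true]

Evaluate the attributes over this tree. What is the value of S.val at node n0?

1. n1.idx = true  [true]
2. n1.mk = true  [true]
3. n2.idx = false  [A₀.idx == false]
4. n2.mk = false  [A₀.mk == false]
5. n4.wid = true  [terminal]
6. n5.sig = false  [terminal]
7. n3.lab = "zw"  ["zw"]
8. n3.live = false  [false]
9. n3.val = true  [a.sig or c.wid]
10. n7.sig = true  [terminal]
11. n8.sig = true  [terminal]
12. n9.key = true  [terminal]
13. n6.lab = "ky"  ["ky"]
14. n6.live = false  [a₀.sig == false]
15. n6.val = true  [a₀.sig == true]
16. n2.lim = 6  [len(S₁.lab) + 4]
17. n10.idx = false  [A₀.mk == false]
18. n10.mk = true  [A₁.lim > 5]
19. n11.sig = true  [terminal]
20. n12.sig = true  [terminal]
21. n13.key = true  [terminal]
22. n10.lim = 10  [10]
23. n14.idx = true  [A₀.mk == true]
24. n14.mk = false  [A₂.lim > 10]
25. n15.idx = false  [A₀.mk == true]
26. n15.mk = false  [A₀.idx == false]
27. n16.wid = true  [terminal]
28. n17.key = true  [terminal]
29. n18.key = true  [terminal]
30. n15.lim = -3  [-3]
31. n14.lim = 3  [3]
32. n1.lim = 11  [A₁.lim + A₂.lim - 5]
33. n0.lab = "rn"  ["rn"]
34. n0.live = false  [A.lim > 11]
35. n0.val = false  [A.lim > 11]

false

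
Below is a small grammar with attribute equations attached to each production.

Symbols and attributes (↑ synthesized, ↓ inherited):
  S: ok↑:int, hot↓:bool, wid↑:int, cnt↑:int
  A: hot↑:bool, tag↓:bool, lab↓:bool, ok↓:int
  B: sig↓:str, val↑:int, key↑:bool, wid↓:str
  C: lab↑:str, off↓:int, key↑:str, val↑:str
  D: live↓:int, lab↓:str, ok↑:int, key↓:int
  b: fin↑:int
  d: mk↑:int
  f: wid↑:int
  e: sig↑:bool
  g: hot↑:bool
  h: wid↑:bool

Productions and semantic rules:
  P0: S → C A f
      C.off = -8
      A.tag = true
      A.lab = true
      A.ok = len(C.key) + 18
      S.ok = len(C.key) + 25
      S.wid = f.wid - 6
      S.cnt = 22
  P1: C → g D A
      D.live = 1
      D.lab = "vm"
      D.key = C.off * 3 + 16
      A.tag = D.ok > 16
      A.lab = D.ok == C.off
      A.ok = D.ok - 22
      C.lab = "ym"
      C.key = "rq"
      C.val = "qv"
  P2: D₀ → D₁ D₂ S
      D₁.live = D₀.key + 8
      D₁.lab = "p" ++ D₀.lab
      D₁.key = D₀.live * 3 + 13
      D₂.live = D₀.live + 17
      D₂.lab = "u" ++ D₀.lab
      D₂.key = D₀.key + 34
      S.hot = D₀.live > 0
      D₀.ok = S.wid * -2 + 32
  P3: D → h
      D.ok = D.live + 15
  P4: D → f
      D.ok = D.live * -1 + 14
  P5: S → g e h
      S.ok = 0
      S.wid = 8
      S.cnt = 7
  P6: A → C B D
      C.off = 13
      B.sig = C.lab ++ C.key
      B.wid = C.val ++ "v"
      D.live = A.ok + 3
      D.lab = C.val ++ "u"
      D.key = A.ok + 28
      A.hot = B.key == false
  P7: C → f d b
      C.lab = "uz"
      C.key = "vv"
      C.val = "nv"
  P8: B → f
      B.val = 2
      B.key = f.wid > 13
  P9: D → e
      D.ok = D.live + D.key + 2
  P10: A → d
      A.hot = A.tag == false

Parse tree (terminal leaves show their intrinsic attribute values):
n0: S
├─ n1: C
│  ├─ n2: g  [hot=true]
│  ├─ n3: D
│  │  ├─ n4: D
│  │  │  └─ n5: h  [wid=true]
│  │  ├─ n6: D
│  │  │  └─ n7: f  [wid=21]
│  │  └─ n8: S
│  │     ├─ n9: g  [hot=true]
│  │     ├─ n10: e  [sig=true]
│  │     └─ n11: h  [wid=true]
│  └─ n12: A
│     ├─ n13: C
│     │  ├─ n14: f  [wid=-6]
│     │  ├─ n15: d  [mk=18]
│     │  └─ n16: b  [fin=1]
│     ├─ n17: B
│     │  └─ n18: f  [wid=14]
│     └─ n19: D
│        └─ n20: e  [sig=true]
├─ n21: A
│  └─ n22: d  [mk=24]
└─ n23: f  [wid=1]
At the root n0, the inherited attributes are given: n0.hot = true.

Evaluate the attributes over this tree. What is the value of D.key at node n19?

1. n0.hot = true  [given at root]
2. n1.off = -8  [-8]
3. n2.hot = true  [terminal]
4. n3.live = 1  [1]
5. n3.lab = "vm"  ["vm"]
6. n3.key = -8  [C.off * 3 + 16]
7. n4.live = 0  [D₀.key + 8]
8. n4.lab = "pvm"  ["p" ++ D₀.lab]
9. n4.key = 16  [D₀.live * 3 + 13]
10. n5.wid = true  [terminal]
11. n4.ok = 15  [D.live + 15]
12. n6.live = 18  [D₀.live + 17]
13. n6.lab = "uvm"  ["u" ++ D₀.lab]
14. n6.key = 26  [D₀.key + 34]
15. n7.wid = 21  [terminal]
16. n6.ok = -4  [D.live * -1 + 14]
17. n8.hot = true  [D₀.live > 0]
18. n9.hot = true  [terminal]
19. n10.sig = true  [terminal]
20. n11.wid = true  [terminal]
21. n8.ok = 0  [0]
22. n8.wid = 8  [8]
23. n8.cnt = 7  [7]
24. n3.ok = 16  [S.wid * -2 + 32]
25. n12.tag = false  [D.ok > 16]
26. n12.lab = false  [D.ok == C.off]
27. n12.ok = -6  [D.ok - 22]
28. n13.off = 13  [13]
29. n14.wid = -6  [terminal]
30. n15.mk = 18  [terminal]
31. n16.fin = 1  [terminal]
32. n13.lab = "uz"  ["uz"]
33. n13.key = "vv"  ["vv"]
34. n13.val = "nv"  ["nv"]
35. n17.sig = "uzvv"  [C.lab ++ C.key]
36. n17.wid = "nvv"  [C.val ++ "v"]
37. n18.wid = 14  [terminal]
38. n17.val = 2  [2]
39. n17.key = true  [f.wid > 13]
40. n19.live = -3  [A.ok + 3]
41. n19.lab = "nvu"  [C.val ++ "u"]
42. n19.key = 22  [A.ok + 28]
43. n20.sig = true  [terminal]
44. n19.ok = 21  [D.live + D.key + 2]
45. n12.hot = false  [B.key == false]
46. n1.lab = "ym"  ["ym"]
47. n1.key = "rq"  ["rq"]
48. n1.val = "qv"  ["qv"]
49. n21.tag = true  [true]
50. n21.lab = true  [true]
51. n21.ok = 20  [len(C.key) + 18]
52. n22.mk = 24  [terminal]
53. n21.hot = false  [A.tag == false]
54. n23.wid = 1  [terminal]
55. n0.ok = 27  [len(C.key) + 25]
56. n0.wid = -5  [f.wid - 6]
57. n0.cnt = 22  [22]

22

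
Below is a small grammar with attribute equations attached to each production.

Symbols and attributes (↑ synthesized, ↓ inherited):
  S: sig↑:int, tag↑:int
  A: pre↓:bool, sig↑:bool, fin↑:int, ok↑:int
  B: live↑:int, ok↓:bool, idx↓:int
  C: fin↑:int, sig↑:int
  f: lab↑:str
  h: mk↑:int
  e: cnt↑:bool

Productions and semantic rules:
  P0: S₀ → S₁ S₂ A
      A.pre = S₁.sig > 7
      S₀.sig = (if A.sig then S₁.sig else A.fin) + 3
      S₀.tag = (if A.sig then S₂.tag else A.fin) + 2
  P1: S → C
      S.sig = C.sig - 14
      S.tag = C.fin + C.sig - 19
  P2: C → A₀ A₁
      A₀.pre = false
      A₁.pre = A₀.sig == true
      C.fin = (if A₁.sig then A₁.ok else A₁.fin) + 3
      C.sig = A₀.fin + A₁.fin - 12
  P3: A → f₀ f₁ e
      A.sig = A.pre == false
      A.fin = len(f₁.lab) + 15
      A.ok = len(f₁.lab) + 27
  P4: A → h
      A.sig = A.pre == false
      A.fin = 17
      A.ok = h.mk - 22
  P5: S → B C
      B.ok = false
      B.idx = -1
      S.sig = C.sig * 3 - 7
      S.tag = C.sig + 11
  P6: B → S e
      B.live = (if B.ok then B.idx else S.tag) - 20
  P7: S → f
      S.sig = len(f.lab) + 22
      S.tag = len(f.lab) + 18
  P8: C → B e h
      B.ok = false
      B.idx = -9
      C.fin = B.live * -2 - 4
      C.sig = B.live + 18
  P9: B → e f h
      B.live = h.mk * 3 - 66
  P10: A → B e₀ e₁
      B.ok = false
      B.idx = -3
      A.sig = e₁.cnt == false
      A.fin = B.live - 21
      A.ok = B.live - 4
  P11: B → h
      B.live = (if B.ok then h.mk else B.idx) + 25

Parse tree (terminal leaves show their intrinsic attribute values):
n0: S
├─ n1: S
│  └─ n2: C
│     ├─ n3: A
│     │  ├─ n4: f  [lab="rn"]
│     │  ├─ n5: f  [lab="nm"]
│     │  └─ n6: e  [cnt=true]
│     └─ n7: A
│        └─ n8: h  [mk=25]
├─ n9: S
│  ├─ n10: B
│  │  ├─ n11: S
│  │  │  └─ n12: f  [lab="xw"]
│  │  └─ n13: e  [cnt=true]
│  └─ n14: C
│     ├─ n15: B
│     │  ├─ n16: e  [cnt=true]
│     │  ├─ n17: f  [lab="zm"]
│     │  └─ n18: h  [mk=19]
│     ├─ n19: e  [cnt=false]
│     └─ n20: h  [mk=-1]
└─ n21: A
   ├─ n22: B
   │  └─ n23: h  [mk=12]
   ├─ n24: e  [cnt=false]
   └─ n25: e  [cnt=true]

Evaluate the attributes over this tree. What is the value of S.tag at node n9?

1. n3.pre = false  [false]
2. n4.lab = "rn"  [terminal]
3. n5.lab = "nm"  [terminal]
4. n6.cnt = true  [terminal]
5. n3.sig = true  [A.pre == false]
6. n3.fin = 17  [len(f₁.lab) + 15]
7. n3.ok = 29  [len(f₁.lab) + 27]
8. n7.pre = true  [A₀.sig == true]
9. n8.mk = 25  [terminal]
10. n7.sig = false  [A.pre == false]
11. n7.fin = 17  [17]
12. n7.ok = 3  [h.mk - 22]
13. n2.fin = 20  [(if A₁.sig then A₁.ok else A₁.fin) + 3]
14. n2.sig = 22  [A₀.fin + A₁.fin - 12]
15. n1.sig = 8  [C.sig - 14]
16. n1.tag = 23  [C.fin + C.sig - 19]
17. n10.ok = false  [false]
18. n10.idx = -1  [-1]
19. n12.lab = "xw"  [terminal]
20. n11.sig = 24  [len(f.lab) + 22]
21. n11.tag = 20  [len(f.lab) + 18]
22. n13.cnt = true  [terminal]
23. n10.live = 0  [(if B.ok then B.idx else S.tag) - 20]
24. n15.ok = false  [false]
25. n15.idx = -9  [-9]
26. n16.cnt = true  [terminal]
27. n17.lab = "zm"  [terminal]
28. n18.mk = 19  [terminal]
29. n15.live = -9  [h.mk * 3 - 66]
30. n19.cnt = false  [terminal]
31. n20.mk = -1  [terminal]
32. n14.fin = 14  [B.live * -2 - 4]
33. n14.sig = 9  [B.live + 18]
34. n9.sig = 20  [C.sig * 3 - 7]
35. n9.tag = 20  [C.sig + 11]
36. n21.pre = true  [S₁.sig > 7]
37. n22.ok = false  [false]
38. n22.idx = -3  [-3]
39. n23.mk = 12  [terminal]
40. n22.live = 22  [(if B.ok then h.mk else B.idx) + 25]
41. n24.cnt = false  [terminal]
42. n25.cnt = true  [terminal]
43. n21.sig = false  [e₁.cnt == false]
44. n21.fin = 1  [B.live - 21]
45. n21.ok = 18  [B.live - 4]
46. n0.sig = 4  [(if A.sig then S₁.sig else A.fin) + 3]
47. n0.tag = 3  [(if A.sig then S₂.tag else A.fin) + 2]

20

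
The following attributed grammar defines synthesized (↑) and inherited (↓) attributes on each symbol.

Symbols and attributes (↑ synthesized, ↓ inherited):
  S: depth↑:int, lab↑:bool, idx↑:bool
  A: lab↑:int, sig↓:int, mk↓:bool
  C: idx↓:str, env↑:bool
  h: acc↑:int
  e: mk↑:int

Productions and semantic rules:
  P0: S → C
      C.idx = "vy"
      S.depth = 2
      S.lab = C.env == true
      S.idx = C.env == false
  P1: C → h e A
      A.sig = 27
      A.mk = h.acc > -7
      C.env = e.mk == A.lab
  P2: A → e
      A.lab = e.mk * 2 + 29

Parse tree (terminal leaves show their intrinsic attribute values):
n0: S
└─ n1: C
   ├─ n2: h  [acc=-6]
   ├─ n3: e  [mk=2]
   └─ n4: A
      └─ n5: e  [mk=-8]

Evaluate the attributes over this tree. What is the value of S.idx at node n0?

1. n1.idx = "vy"  ["vy"]
2. n2.acc = -6  [terminal]
3. n3.mk = 2  [terminal]
4. n4.sig = 27  [27]
5. n4.mk = true  [h.acc > -7]
6. n5.mk = -8  [terminal]
7. n4.lab = 13  [e.mk * 2 + 29]
8. n1.env = false  [e.mk == A.lab]
9. n0.depth = 2  [2]
10. n0.lab = false  [C.env == true]
11. n0.idx = true  [C.env == false]

true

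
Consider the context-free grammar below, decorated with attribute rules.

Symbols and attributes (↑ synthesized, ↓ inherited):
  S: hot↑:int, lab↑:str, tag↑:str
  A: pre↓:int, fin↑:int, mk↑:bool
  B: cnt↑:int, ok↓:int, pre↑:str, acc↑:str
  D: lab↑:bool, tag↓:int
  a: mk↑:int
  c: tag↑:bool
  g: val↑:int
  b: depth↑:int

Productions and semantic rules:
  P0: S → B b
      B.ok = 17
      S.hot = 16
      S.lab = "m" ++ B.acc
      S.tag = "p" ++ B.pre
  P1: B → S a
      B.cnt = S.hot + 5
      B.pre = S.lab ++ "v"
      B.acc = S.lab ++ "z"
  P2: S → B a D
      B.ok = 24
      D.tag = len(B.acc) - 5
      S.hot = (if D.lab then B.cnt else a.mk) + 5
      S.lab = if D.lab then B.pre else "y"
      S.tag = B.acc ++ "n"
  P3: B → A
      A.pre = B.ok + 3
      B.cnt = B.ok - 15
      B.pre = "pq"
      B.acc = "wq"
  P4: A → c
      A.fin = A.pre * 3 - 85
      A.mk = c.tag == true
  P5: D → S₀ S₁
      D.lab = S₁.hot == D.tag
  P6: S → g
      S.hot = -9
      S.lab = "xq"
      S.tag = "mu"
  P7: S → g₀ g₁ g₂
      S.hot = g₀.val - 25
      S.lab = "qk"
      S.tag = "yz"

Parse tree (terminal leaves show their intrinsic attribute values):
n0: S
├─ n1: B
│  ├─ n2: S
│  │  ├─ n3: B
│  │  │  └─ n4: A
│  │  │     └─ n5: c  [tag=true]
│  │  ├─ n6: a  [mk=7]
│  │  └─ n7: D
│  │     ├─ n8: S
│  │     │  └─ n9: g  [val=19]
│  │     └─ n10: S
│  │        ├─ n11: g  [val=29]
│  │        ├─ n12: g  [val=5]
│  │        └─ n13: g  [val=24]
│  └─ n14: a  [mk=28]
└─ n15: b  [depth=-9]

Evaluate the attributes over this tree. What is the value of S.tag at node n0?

1. n1.ok = 17  [17]
2. n3.ok = 24  [24]
3. n4.pre = 27  [B.ok + 3]
4. n5.tag = true  [terminal]
5. n4.fin = -4  [A.pre * 3 - 85]
6. n4.mk = true  [c.tag == true]
7. n3.cnt = 9  [B.ok - 15]
8. n3.pre = "pq"  ["pq"]
9. n3.acc = "wq"  ["wq"]
10. n6.mk = 7  [terminal]
11. n7.tag = -3  [len(B.acc) - 5]
12. n9.val = 19  [terminal]
13. n8.hot = -9  [-9]
14. n8.lab = "xq"  ["xq"]
15. n8.tag = "mu"  ["mu"]
16. n11.val = 29  [terminal]
17. n12.val = 5  [terminal]
18. n13.val = 24  [terminal]
19. n10.hot = 4  [g₀.val - 25]
20. n10.lab = "qk"  ["qk"]
21. n10.tag = "yz"  ["yz"]
22. n7.lab = false  [S₁.hot == D.tag]
23. n2.hot = 12  [(if D.lab then B.cnt else a.mk) + 5]
24. n2.lab = "y"  [if D.lab then B.pre else "y"]
25. n2.tag = "wqn"  [B.acc ++ "n"]
26. n14.mk = 28  [terminal]
27. n1.cnt = 17  [S.hot + 5]
28. n1.pre = "yv"  [S.lab ++ "v"]
29. n1.acc = "yz"  [S.lab ++ "z"]
30. n15.depth = -9  [terminal]
31. n0.hot = 16  [16]
32. n0.lab = "myz"  ["m" ++ B.acc]
33. n0.tag = "pyv"  ["p" ++ B.pre]

"pyv"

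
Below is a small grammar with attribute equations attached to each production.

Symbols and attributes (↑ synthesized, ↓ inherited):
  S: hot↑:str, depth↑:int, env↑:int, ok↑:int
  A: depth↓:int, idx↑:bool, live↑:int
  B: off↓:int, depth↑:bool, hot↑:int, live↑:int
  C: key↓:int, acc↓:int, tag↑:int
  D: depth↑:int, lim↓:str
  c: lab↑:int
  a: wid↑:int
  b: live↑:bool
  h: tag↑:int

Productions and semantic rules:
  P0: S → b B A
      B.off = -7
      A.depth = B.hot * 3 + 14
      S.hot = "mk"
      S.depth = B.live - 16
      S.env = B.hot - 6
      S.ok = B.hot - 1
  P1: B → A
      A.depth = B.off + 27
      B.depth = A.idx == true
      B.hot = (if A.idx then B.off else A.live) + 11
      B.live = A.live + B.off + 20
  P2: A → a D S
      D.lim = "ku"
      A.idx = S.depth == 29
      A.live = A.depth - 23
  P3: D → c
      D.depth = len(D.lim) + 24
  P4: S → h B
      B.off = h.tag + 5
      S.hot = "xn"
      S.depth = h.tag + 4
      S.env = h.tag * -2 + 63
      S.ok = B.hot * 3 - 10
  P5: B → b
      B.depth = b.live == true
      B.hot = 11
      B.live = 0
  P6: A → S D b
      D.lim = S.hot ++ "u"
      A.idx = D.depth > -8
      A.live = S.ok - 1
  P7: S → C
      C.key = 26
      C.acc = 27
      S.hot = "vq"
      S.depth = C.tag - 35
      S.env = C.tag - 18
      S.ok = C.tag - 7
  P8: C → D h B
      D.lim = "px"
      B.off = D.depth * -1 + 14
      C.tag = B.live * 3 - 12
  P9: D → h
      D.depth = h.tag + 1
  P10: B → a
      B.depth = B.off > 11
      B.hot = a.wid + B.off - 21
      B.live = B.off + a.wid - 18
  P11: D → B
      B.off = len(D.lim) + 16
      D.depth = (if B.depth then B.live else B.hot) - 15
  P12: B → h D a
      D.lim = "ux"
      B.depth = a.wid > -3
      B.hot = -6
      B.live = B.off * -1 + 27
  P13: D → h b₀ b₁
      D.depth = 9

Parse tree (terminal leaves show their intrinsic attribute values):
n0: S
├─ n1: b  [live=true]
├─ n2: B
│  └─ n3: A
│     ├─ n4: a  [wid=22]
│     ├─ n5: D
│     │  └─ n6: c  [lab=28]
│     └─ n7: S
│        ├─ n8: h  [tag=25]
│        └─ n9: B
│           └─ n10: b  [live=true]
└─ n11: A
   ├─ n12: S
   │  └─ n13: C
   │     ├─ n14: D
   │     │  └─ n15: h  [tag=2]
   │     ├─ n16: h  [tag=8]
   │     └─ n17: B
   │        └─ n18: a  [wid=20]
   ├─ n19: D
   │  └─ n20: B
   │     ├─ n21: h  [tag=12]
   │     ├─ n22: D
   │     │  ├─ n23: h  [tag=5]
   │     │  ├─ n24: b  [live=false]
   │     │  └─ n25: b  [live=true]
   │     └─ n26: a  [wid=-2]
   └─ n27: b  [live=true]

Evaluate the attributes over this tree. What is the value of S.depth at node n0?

1. n1.live = true  [terminal]
2. n2.off = -7  [-7]
3. n3.depth = 20  [B.off + 27]
4. n4.wid = 22  [terminal]
5. n5.lim = "ku"  ["ku"]
6. n6.lab = 28  [terminal]
7. n5.depth = 26  [len(D.lim) + 24]
8. n8.tag = 25  [terminal]
9. n9.off = 30  [h.tag + 5]
10. n10.live = true  [terminal]
11. n9.depth = true  [b.live == true]
12. n9.hot = 11  [11]
13. n9.live = 0  [0]
14. n7.hot = "xn"  ["xn"]
15. n7.depth = 29  [h.tag + 4]
16. n7.env = 13  [h.tag * -2 + 63]
17. n7.ok = 23  [B.hot * 3 - 10]
18. n3.idx = true  [S.depth == 29]
19. n3.live = -3  [A.depth - 23]
20. n2.depth = true  [A.idx == true]
21. n2.hot = 4  [(if A.idx then B.off else A.live) + 11]
22. n2.live = 10  [A.live + B.off + 20]
23. n11.depth = 26  [B.hot * 3 + 14]
24. n13.key = 26  [26]
25. n13.acc = 27  [27]
26. n14.lim = "px"  ["px"]
27. n15.tag = 2  [terminal]
28. n14.depth = 3  [h.tag + 1]
29. n16.tag = 8  [terminal]
30. n17.off = 11  [D.depth * -1 + 14]
31. n18.wid = 20  [terminal]
32. n17.depth = false  [B.off > 11]
33. n17.hot = 10  [a.wid + B.off - 21]
34. n17.live = 13  [B.off + a.wid - 18]
35. n13.tag = 27  [B.live * 3 - 12]
36. n12.hot = "vq"  ["vq"]
37. n12.depth = -8  [C.tag - 35]
38. n12.env = 9  [C.tag - 18]
39. n12.ok = 20  [C.tag - 7]
40. n19.lim = "vqu"  [S.hot ++ "u"]
41. n20.off = 19  [len(D.lim) + 16]
42. n21.tag = 12  [terminal]
43. n22.lim = "ux"  ["ux"]
44. n23.tag = 5  [terminal]
45. n24.live = false  [terminal]
46. n25.live = true  [terminal]
47. n22.depth = 9  [9]
48. n26.wid = -2  [terminal]
49. n20.depth = true  [a.wid > -3]
50. n20.hot = -6  [-6]
51. n20.live = 8  [B.off * -1 + 27]
52. n19.depth = -7  [(if B.depth then B.live else B.hot) - 15]
53. n27.live = true  [terminal]
54. n11.idx = true  [D.depth > -8]
55. n11.live = 19  [S.ok - 1]
56. n0.hot = "mk"  ["mk"]
57. n0.depth = -6  [B.live - 16]
58. n0.env = -2  [B.hot - 6]
59. n0.ok = 3  [B.hot - 1]

-6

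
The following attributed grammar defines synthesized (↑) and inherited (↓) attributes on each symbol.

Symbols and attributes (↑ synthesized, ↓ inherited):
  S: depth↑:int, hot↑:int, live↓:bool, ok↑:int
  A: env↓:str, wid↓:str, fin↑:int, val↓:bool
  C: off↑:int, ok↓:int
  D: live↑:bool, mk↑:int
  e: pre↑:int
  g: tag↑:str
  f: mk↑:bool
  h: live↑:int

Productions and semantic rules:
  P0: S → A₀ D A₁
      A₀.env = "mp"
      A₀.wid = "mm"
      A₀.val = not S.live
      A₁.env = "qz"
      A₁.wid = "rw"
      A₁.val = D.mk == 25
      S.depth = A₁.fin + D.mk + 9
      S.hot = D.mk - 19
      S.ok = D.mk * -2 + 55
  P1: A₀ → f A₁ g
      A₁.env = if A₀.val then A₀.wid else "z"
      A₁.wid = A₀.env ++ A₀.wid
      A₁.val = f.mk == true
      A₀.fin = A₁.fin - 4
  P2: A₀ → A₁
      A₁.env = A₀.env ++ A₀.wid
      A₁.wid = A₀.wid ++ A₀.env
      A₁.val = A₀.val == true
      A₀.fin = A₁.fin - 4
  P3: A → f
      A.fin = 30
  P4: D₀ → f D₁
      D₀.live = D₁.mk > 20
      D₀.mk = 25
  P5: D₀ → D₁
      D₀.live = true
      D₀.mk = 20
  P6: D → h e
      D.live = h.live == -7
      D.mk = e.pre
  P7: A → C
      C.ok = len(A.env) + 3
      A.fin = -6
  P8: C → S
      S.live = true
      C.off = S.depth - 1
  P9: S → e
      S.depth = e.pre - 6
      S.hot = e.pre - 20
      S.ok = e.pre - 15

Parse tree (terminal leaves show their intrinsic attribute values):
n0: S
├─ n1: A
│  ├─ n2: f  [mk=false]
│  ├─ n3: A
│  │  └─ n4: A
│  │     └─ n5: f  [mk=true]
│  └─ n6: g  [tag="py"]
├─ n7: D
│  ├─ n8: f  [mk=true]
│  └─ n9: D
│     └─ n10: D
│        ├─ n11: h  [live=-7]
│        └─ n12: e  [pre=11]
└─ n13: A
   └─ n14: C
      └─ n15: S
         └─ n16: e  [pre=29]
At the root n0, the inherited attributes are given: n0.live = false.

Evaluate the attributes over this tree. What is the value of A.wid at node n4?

1. n0.live = false  [given at root]
2. n1.env = "mp"  ["mp"]
3. n1.wid = "mm"  ["mm"]
4. n1.val = true  [not S.live]
5. n2.mk = false  [terminal]
6. n3.env = "mm"  [if A₀.val then A₀.wid else "z"]
7. n3.wid = "mpmm"  [A₀.env ++ A₀.wid]
8. n3.val = false  [f.mk == true]
9. n4.env = "mmmpmm"  [A₀.env ++ A₀.wid]
10. n4.wid = "mpmmmm"  [A₀.wid ++ A₀.env]
11. n4.val = false  [A₀.val == true]
12. n5.mk = true  [terminal]
13. n4.fin = 30  [30]
14. n3.fin = 26  [A₁.fin - 4]
15. n6.tag = "py"  [terminal]
16. n1.fin = 22  [A₁.fin - 4]
17. n8.mk = true  [terminal]
18. n11.live = -7  [terminal]
19. n12.pre = 11  [terminal]
20. n10.live = true  [h.live == -7]
21. n10.mk = 11  [e.pre]
22. n9.live = true  [true]
23. n9.mk = 20  [20]
24. n7.live = false  [D₁.mk > 20]
25. n7.mk = 25  [25]
26. n13.env = "qz"  ["qz"]
27. n13.wid = "rw"  ["rw"]
28. n13.val = true  [D.mk == 25]
29. n14.ok = 5  [len(A.env) + 3]
30. n15.live = true  [true]
31. n16.pre = 29  [terminal]
32. n15.depth = 23  [e.pre - 6]
33. n15.hot = 9  [e.pre - 20]
34. n15.ok = 14  [e.pre - 15]
35. n14.off = 22  [S.depth - 1]
36. n13.fin = -6  [-6]
37. n0.depth = 28  [A₁.fin + D.mk + 9]
38. n0.hot = 6  [D.mk - 19]
39. n0.ok = 5  [D.mk * -2 + 55]

"mpmmmm"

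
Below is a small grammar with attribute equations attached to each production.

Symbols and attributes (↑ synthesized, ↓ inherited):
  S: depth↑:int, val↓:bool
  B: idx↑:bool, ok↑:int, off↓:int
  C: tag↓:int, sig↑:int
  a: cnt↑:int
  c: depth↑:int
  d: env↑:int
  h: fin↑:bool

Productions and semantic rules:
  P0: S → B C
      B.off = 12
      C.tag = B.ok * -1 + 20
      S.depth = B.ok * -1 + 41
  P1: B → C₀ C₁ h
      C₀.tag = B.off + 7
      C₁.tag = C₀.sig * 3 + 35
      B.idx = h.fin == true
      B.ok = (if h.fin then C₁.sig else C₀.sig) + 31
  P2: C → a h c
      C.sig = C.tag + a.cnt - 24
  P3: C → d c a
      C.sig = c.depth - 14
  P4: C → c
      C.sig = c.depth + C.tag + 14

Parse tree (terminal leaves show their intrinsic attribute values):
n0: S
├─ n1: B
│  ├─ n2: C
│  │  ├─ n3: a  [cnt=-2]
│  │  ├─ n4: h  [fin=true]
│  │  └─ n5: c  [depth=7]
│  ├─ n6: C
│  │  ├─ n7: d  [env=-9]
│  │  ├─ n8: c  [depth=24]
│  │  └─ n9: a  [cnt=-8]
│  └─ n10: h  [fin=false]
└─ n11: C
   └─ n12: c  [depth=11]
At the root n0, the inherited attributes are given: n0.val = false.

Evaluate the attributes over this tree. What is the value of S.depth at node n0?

17

1. n0.val = false  [given at root]
2. n1.off = 12  [12]
3. n2.tag = 19  [B.off + 7]
4. n3.cnt = -2  [terminal]
5. n4.fin = true  [terminal]
6. n5.depth = 7  [terminal]
7. n2.sig = -7  [C.tag + a.cnt - 24]
8. n6.tag = 14  [C₀.sig * 3 + 35]
9. n7.env = -9  [terminal]
10. n8.depth = 24  [terminal]
11. n9.cnt = -8  [terminal]
12. n6.sig = 10  [c.depth - 14]
13. n10.fin = false  [terminal]
14. n1.idx = false  [h.fin == true]
15. n1.ok = 24  [(if h.fin then C₁.sig else C₀.sig) + 31]
16. n11.tag = -4  [B.ok * -1 + 20]
17. n12.depth = 11  [terminal]
18. n11.sig = 21  [c.depth + C.tag + 14]
19. n0.depth = 17  [B.ok * -1 + 41]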